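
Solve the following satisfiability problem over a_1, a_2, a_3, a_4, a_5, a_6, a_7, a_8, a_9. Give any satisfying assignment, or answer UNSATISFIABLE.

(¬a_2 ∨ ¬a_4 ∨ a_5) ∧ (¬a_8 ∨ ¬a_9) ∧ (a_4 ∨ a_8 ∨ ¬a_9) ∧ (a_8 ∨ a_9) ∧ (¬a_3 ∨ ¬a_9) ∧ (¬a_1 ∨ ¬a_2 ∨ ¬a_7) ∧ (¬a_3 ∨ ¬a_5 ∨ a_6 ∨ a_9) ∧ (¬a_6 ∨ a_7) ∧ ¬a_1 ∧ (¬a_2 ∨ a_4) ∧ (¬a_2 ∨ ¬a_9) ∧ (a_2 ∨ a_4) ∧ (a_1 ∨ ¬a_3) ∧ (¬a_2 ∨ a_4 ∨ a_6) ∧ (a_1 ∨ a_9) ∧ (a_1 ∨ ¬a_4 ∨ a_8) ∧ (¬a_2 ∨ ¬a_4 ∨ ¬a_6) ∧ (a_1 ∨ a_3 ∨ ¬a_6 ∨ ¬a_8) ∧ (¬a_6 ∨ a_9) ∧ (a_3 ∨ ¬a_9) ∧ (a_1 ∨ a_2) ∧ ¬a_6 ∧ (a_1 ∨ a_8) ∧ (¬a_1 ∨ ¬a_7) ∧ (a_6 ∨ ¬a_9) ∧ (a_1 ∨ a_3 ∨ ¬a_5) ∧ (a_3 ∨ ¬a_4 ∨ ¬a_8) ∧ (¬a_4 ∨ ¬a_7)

Case a_1 = True:
  Clause (¬a_1) is falsified — contradiction.
Case a_1 = False:
  (a_1 ∨ ¬a_3) forces a_3 = False.
  (a_1 ∨ a_9) forces a_9 = True.
  Clause (a_3 ∨ ¬a_9) is falsified — contradiction.
Both cases fail, so the formula is unsatisfiable.

Unsatisfiable — no assignment works.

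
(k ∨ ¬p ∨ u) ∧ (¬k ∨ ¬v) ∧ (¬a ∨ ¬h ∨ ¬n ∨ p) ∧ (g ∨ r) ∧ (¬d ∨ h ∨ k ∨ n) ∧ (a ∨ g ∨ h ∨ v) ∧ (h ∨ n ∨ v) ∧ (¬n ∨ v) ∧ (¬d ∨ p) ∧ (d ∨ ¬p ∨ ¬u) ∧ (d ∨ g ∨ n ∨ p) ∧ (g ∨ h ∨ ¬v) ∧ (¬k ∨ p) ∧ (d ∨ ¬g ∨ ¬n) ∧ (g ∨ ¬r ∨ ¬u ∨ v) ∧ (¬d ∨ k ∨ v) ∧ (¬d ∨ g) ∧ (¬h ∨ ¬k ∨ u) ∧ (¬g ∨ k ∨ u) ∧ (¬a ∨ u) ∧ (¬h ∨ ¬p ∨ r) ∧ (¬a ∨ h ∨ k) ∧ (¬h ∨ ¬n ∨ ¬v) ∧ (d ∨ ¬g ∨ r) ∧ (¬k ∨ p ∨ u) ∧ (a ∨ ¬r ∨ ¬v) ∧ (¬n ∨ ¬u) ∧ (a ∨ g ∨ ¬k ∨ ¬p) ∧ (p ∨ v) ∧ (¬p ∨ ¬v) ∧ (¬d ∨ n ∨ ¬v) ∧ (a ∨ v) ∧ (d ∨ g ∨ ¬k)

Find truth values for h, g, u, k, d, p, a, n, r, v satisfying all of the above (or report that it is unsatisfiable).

h = True; g = True; u = True; k = False; d = False; p = False; a = True; n = False; r = True; v = True

Set h = True.
Set g = True.
Set u = True.
  then (¬n ∨ ¬u) forces n = False.
Set k = False.
Try d = True:
  (¬d ∨ p) forces p = True.
  (¬d ∨ k ∨ v) forces v = True.
  clause (¬p ∨ ¬v) is falsified — backtrack.
So d = False.
  then (d ∨ ¬p ∨ ¬u) forces p = False.
  then (d ∨ ¬g ∨ r) forces r = True.
  then (p ∨ v) forces v = True.
  then (a ∨ ¬r ∨ ¬v) forces a = True.
All clauses satisfied.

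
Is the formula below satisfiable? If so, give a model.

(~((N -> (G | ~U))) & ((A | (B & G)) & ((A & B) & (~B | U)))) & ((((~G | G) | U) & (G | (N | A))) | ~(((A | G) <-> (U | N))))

A=T, B=T, U=T, G=F, N=T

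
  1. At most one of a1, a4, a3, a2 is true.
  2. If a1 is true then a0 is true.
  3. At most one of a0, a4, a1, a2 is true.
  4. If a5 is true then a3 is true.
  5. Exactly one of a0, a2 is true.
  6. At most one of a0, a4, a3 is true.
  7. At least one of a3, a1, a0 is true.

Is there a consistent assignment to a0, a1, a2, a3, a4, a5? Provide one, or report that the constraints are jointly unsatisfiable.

a0=T; a1=F; a2=F; a3=F; a4=F; a5=F

  (1) {a1, a4, a3, a2}: 0 true — at most one ✓
  (2) a1=F ⇒ a0: vacuous ✓
  (3) {a0, a4, a1, a2}: 1 true — at most one ✓
  (4) a5=F ⇒ a3: vacuous ✓
  (5) {a0, a2}: 1 true — exactly one ✓
  (6) {a0, a4, a3}: 1 true — at most one ✓
  (7) {a3, a1, a0}: 1 true — at least one ✓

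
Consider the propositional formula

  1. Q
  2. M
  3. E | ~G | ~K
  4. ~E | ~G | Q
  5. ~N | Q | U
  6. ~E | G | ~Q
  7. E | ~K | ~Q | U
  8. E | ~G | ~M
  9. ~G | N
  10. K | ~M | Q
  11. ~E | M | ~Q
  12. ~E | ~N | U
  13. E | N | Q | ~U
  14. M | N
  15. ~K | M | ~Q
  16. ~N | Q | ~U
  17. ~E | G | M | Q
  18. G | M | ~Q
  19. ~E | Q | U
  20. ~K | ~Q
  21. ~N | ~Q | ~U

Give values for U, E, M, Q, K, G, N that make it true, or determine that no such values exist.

Unit clause (Q) forces Q = True.
Unit clause (M) forces M = True.
In (~K | ~Q) only ~K is left, so K = False.
Set U = False.
Try E = True:
  (~E | G | ~Q) forces G = True.
  (~G | N) forces N = True.
  clause (~E | ~N | U) is falsified — backtrack.
So E = False.
  then (E | ~G | ~M) forces G = False.
Set N = True.
All clauses satisfied.

U = False; E = False; M = True; Q = True; K = False; G = False; N = True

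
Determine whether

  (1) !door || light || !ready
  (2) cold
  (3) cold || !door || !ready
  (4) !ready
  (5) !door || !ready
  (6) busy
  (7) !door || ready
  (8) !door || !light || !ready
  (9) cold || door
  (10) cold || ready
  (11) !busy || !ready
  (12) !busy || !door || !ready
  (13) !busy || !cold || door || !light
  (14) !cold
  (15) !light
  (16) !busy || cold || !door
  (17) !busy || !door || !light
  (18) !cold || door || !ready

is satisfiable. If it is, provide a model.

UNSATISFIABLE

Case cold = True:
  Clause (!cold) is falsified — contradiction.
Case cold = False:
  Clause (cold) is falsified — contradiction.
Both cases fail, so the formula is unsatisfiable.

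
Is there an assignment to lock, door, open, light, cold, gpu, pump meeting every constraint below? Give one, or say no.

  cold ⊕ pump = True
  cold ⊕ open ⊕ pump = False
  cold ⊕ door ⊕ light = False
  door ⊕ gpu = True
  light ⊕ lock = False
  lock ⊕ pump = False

lock = False, door = True, open = True, light = False, cold = True, gpu = False, pump = False

cold ⊕ pump = T ⊕ F = True ✓
cold ⊕ open ⊕ pump = T ⊕ T ⊕ F = False ✓
cold ⊕ door ⊕ light = T ⊕ T ⊕ F = False ✓
door ⊕ gpu = T ⊕ F = True ✓
light ⊕ lock = F ⊕ F = False ✓
lock ⊕ pump = F ⊕ F = False ✓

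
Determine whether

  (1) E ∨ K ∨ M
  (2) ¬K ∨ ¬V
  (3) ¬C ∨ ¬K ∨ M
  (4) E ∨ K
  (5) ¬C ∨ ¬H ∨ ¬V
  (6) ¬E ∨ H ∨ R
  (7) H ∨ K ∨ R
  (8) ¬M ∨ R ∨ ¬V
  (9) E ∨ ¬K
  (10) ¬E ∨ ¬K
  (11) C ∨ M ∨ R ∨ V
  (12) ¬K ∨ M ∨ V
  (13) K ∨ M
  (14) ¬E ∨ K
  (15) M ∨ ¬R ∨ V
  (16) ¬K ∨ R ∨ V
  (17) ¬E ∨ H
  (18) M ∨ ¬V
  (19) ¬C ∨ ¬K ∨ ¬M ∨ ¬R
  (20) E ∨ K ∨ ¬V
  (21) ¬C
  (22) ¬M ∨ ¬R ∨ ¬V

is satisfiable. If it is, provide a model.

Case E = True:
  (¬E ∨ ¬K) forces K = False.
  Clause (¬E ∨ K) is falsified — contradiction.
Case E = False:
  (E ∨ K) forces K = True.
  Clause (E ∨ ¬K) is falsified — contradiction.
Both cases fail, so the formula is unsatisfiable.

No satisfying assignment exists.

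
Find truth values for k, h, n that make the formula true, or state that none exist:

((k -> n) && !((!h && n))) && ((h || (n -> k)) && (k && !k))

Case k = True: the conjunct !k is False.
Case k = False: the conjunct k is False.
Both cases fail — unsatisfiable.

No satisfying assignment exists.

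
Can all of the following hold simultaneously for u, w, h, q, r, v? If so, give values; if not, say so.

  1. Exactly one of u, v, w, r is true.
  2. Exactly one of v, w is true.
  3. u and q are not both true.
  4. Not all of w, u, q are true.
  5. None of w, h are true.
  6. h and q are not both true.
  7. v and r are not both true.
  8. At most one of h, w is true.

u = False; w = False; h = False; q = True; r = False; v = True

  (1) {u, v, w, r}: 1 true — exactly one ✓
  (2) {v, w}: 1 true — exactly one ✓
  (3) u=F, q=T — not both ✓
  (4) {w, u, q}: 1/3 true — not all ✓
  (5) {w, h}: 0 true — none ✓
  (6) h=F, q=T — not both ✓
  (7) v=T, r=F — not both ✓
  (8) {h, w}: 0 true — at most one ✓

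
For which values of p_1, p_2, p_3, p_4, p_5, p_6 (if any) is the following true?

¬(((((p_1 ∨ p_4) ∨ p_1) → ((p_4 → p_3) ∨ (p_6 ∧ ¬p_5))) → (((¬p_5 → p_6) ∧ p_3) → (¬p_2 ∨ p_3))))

The formula is unsatisfiable.

Case p_3 = True: the formula becomes ¬((True → True)) = False.
Case p_3 = False: the formula becomes ¬(((((p_1 ∨ p_4) ∨ p_1) → (¬p_4 ∨ (p_6 ∧ ¬p_5))) → True)) = False.
Both cases fail — unsatisfiable.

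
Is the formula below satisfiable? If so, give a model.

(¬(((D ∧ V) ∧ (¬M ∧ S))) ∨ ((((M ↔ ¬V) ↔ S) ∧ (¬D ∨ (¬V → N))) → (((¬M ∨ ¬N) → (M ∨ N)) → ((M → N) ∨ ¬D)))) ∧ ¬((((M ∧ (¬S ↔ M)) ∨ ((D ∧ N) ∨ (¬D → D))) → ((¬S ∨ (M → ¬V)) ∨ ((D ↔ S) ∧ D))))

The formula is unsatisfiable.

The conjunct ¬((((M ∧ (¬S ↔ M)) ∨ ((D ∧ N) ∨ (¬D → D))) → ((¬S ∨ (M → ¬V)) ∨ ((D ↔ S) ∧ D)))) is unsatisfiable on its own:
  S = True: simplifies to ¬((((M ∧ ¬M) ∨ ((D ∧ N) ∨ (¬D → D))) → ((M → ¬V) ∨ (D ∧ D)))).
    D = True: this becomes ¬((True → True)) = False.
    D = False: simplifies to ¬(((M ∧ ¬M) → (M → ¬V))).
      M = True: this becomes ¬((False → ¬V)) = False.
      M = False: this becomes ¬((False → True)) = False.
  S = False: this becomes ¬((((M ∧ M) ∨ ((D ∧ N) ∨ (¬D → D))) → True)) = False.
So the whole conjunction is unsatisfiable.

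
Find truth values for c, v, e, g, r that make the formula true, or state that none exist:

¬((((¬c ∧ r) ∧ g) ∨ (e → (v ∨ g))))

c=T, v=F, e=T, g=F, r=F

  ¬((((¬c ∧ r) ∧ g) ∨ (e → (v ∨ g)))) = True
    ((¬c ∧ r) ∧ g) ∨ (e → (v ∨ g)) = False
      (¬c ∧ r) ∧ g = False
        ¬c ∧ r = False
          ¬c = False
      e → (v ∨ g) = False
        v ∨ g = False
The formula evaluates to True.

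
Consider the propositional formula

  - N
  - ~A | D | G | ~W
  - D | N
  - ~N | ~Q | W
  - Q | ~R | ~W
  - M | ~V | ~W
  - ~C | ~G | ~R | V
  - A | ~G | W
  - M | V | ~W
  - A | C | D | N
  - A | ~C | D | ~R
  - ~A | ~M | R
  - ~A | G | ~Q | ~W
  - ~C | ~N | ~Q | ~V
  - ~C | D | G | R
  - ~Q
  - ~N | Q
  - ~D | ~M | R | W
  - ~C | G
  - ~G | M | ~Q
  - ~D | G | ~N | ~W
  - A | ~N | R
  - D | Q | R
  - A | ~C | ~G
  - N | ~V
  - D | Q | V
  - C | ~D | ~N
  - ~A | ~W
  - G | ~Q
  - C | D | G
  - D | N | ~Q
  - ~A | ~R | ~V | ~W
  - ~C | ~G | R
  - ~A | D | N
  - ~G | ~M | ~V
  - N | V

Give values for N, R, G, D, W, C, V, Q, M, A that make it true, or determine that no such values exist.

Case N = True:
  (~Q) forces Q = False.
  Clause (~N | Q) is falsified — contradiction.
Case N = False:
  Clause (N) is falsified — contradiction.
Both cases fail, so the formula is unsatisfiable.

Unsatisfiable — no assignment works.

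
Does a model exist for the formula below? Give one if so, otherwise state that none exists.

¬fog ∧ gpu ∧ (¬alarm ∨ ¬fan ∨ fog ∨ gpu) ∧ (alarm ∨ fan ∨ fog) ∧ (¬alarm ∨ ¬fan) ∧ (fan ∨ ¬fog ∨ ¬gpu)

Unit clause (¬fog) forces fog = False.
Unit clause (gpu) forces gpu = True.
Set alarm = True.
  then (¬alarm ∨ ¬fan) forces fan = False.
All clauses satisfied.

gpu: True; fog: False; alarm: True; fan: False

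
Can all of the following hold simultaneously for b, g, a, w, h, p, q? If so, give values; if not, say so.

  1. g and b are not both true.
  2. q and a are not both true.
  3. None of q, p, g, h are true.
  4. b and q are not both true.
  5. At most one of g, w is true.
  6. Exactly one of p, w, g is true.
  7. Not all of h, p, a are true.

b = False, g = False, a = True, w = True, h = False, p = False, q = False

  (1) g=F, b=F — not both ✓
  (2) q=F, a=T — not both ✓
  (3) {q, p, g, h}: 0 true — none ✓
  (4) b=F, q=F — not both ✓
  (5) {g, w}: 1 true — at most one ✓
  (6) {p, w, g}: 1 true — exactly one ✓
  (7) {h, p, a}: 1/3 true — not all ✓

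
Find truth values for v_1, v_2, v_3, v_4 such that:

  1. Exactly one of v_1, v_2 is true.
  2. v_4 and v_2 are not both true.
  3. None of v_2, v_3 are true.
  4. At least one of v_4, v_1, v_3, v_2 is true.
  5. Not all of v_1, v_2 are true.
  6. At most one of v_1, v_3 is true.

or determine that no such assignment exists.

v_1 = True; v_2 = False; v_3 = False; v_4 = False

  (1) {v_1, v_2}: 1 true — exactly one ✓
  (2) v_4=F, v_2=F — not both ✓
  (3) {v_2, v_3}: 0 true — none ✓
  (4) {v_4, v_1, v_3, v_2}: 1 true — at least one ✓
  (5) {v_1, v_2}: 1/2 true — not all ✓
  (6) {v_1, v_3}: 1 true — at most one ✓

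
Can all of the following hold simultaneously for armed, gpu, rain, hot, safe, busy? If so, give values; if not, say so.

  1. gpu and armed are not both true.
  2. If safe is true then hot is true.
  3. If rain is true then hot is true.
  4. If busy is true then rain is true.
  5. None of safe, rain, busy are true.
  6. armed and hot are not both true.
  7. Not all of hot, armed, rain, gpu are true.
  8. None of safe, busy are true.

armed: False; gpu: True; rain: False; hot: False; safe: False; busy: False

  (1) gpu=T, armed=F — not both ✓
  (2) safe=F ⇒ hot: vacuous ✓
  (3) rain=F ⇒ hot: vacuous ✓
  (4) busy=F ⇒ rain: vacuous ✓
  (5) {safe, rain, busy}: 0 true — none ✓
  (6) armed=F, hot=F — not both ✓
  (7) {hot, armed, rain, gpu}: 1/4 true — not all ✓
  (8) {safe, busy}: 0 true — none ✓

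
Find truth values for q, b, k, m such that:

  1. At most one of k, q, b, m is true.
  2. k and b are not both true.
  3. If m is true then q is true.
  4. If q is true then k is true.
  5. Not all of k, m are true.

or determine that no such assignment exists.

q = False; b = False; k = True; m = False

  (1) {k, q, b, m}: 1 true — at most one ✓
  (2) k=T, b=F — not both ✓
  (3) m=F ⇒ q: vacuous ✓
  (4) q=F ⇒ k: vacuous ✓
  (5) {k, m}: 1/2 true — not all ✓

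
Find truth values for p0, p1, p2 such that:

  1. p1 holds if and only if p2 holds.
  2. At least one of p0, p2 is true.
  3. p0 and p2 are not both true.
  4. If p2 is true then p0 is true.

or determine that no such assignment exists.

p0 = True, p1 = False, p2 = False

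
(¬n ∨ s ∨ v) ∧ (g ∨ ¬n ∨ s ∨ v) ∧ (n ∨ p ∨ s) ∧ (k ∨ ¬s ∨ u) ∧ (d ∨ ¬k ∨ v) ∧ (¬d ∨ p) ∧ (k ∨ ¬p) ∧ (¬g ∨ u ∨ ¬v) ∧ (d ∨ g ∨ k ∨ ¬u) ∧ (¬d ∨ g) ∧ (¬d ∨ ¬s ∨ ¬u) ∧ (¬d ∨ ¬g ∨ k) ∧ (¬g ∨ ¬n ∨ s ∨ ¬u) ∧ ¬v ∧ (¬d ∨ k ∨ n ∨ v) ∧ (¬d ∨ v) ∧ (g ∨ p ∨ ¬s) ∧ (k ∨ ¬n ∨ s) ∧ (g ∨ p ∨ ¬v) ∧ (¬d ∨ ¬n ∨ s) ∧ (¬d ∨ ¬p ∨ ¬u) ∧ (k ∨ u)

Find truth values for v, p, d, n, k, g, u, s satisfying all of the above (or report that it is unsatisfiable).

Unit clause (¬v) forces v = False.
In (¬d ∨ v) only ¬d is left, so d = False.
In (d ∨ ¬k ∨ v) only ¬k is left, so k = False.
In (k ∨ ¬p) only ¬p is left, so p = False.
In (k ∨ u) only u is left, so u = True.
In (d ∨ g ∨ k ∨ ¬u) only g is left, so g = True.
Set n = False.
  then (n ∨ p ∨ s) forces s = True.
All clauses satisfied.

v = False; p = False; d = False; n = False; k = False; g = True; u = True; s = True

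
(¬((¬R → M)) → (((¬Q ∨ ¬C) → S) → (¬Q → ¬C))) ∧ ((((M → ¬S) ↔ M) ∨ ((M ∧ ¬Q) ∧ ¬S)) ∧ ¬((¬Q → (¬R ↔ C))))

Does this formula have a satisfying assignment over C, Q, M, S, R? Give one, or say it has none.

C = True, Q = False, M = True, S = False, R = True

  ¬((¬R → M)) → (((¬Q ∨ ¬C) → S) → (¬Q → ¬C)) = True
    ¬((¬R → M)) = False
      ¬R → M = True
        ¬R = False
    ((¬Q ∨ ¬C) → S) → (¬Q → ¬C) = True
      (¬Q ∨ ¬C) → S = False
        ¬Q ∨ ¬C = True
          ¬Q = True
          ¬C = False
      ¬Q → ¬C = False
        ¬Q = True
        ¬C = False
  (((M → ¬S) ↔ M) ∨ ((M ∧ ¬Q) ∧ ¬S)) ∧ ¬((¬Q → (¬R ↔ C))) = True
    ((M → ¬S) ↔ M) ∨ ((M ∧ ¬Q) ∧ ¬S) = True
      (M → ¬S) ↔ M = True
        M → ¬S = True
          ¬S = True
      (M ∧ ¬Q) ∧ ¬S = True
        M ∧ ¬Q = True
          ¬Q = True
        ¬S = True
    ¬((¬Q → (¬R ↔ C))) = True
      ¬Q → (¬R ↔ C) = False
        ¬Q = True
        ¬R ↔ C = False
          ¬R = False
Both conjuncts True, so the formula holds.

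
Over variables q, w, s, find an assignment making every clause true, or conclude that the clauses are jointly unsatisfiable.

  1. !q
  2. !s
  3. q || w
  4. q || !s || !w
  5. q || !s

q=F, w=T, s=F

Unit clause (!q) forces q = False.
Unit clause (!s) forces s = False.
In (q || w) only w is left, so w = True.
Check each clause:
  (!q): !q holds.
  (!s): !s holds.
  (q || w): w holds.
  (q || !s || !w): !s holds.
  (q || !s): !s holds.
All clauses satisfied.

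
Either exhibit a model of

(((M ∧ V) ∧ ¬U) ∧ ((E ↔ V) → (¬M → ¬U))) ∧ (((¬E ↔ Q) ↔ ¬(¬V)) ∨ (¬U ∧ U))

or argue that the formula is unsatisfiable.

U = False, E = True, M = True, V = True, Q = False

  ((M ∧ V) ∧ ¬U) ∧ ((E ↔ V) → (¬M → ¬U)) = True
    (M ∧ V) ∧ ¬U = True
      M ∧ V = True
      ¬U = True
    (E ↔ V) → (¬M → ¬U) = True
      E ↔ V = True
      ¬M → ¬U = True
        ¬M = False
        ¬U = True
  ((¬E ↔ Q) ↔ ¬(¬V)) ∨ (¬U ∧ U) = True
    (¬E ↔ Q) ↔ ¬(¬V) = True
      ¬E ↔ Q = True
        ¬E = False
      ¬(¬V) = True
        ¬V = False
    ¬U ∧ U = False
      ¬U = True
Both conjuncts True, so the formula holds.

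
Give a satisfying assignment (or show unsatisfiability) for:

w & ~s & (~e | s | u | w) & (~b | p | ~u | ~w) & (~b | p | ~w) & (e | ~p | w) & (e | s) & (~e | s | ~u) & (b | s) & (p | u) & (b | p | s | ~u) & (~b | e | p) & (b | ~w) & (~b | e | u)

e = True, b = True, p = True, s = False, w = True, u = False

Unit clause (w) forces w = True.
Unit clause (~s) forces s = False.
In (e | s) only e is left, so e = True.
In (~e | s | ~u) only ~u is left, so u = False.
In (b | s) only b is left, so b = True.
In (p | u) only p is left, so p = True.
All clauses satisfied.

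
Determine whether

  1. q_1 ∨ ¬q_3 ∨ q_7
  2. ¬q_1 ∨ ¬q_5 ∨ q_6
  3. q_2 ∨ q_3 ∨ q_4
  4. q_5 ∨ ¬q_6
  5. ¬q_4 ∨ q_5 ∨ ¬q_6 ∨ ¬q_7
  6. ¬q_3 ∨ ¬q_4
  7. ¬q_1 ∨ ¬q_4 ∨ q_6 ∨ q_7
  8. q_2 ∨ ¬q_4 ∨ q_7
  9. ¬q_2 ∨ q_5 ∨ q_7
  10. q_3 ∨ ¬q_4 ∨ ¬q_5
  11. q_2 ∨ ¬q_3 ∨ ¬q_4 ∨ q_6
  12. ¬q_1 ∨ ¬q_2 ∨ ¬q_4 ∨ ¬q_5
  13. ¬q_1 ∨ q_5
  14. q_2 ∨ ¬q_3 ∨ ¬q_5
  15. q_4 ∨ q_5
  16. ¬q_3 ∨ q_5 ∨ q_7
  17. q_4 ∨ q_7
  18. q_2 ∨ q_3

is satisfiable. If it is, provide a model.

Set q_1 = False.
Try q_2 = False:
  (q_2 ∨ q_3) forces q_3 = True.
  (q_1 ∨ ¬q_3 ∨ q_7) forces q_7 = True.
  (¬q_3 ∨ ¬q_4) forces q_4 = False.
  (q_2 ∨ ¬q_3 ∨ ¬q_5) forces q_5 = False.
  clause (q_4 ∨ q_5) is falsified — backtrack.
So q_2 = True.
Set q_3 = False.
Set q_4 = True.
  then (q_3 ∨ ¬q_4 ∨ ¬q_5) forces q_5 = False.
  then (q_5 ∨ ¬q_6) forces q_6 = False.
  then (¬q_2 ∨ q_5 ∨ q_7) forces q_7 = True.
All clauses satisfied.

q_1 = False, q_2 = True, q_3 = False, q_4 = True, q_5 = False, q_6 = False, q_7 = True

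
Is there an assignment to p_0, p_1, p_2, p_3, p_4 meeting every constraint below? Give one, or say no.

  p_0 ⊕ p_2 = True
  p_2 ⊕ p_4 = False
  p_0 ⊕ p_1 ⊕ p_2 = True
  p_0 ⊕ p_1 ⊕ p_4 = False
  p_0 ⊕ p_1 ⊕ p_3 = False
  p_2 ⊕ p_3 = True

Adding constraints 2, 3, 4 mod 2: every variable appears an even number of times on the left, so the left side is 0.
But the right sides sum to 1 (mod 2). 0 ≠ 1 — the system is inconsistent.

No satisfying assignment exists.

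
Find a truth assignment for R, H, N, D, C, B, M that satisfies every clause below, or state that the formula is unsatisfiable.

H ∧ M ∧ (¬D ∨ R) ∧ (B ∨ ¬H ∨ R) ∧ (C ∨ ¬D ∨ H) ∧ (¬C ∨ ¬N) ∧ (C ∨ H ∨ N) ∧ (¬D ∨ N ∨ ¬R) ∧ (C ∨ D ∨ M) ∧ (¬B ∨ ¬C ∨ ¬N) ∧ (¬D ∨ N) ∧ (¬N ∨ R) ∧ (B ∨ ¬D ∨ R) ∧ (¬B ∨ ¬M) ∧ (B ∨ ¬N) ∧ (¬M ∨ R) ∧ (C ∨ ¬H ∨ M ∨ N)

R = True, H = True, N = False, D = False, C = False, B = False, M = True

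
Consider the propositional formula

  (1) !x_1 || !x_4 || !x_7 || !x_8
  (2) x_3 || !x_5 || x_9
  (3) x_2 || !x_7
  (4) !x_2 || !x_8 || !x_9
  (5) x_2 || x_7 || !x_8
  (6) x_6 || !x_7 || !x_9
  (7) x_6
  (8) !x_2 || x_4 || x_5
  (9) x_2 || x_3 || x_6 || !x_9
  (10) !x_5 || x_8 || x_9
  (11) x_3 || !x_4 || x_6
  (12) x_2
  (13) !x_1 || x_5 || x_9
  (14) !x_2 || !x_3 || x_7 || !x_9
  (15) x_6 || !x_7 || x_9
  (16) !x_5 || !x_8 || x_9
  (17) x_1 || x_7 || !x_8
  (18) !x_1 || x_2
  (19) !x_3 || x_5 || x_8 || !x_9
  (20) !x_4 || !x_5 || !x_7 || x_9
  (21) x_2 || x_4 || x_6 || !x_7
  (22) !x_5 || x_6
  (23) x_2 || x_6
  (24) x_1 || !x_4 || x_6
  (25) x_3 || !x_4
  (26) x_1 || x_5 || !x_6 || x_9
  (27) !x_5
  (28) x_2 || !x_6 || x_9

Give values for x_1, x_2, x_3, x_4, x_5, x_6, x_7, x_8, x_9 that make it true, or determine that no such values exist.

Case x_2 = True:
  (x_6) forces x_6 = True.
  (!x_5) forces x_5 = False.
  (!x_2 || x_4 || x_5) forces x_4 = True.
  (x_3 || !x_4) forces x_3 = True.
  If x_9 = True:
    (!x_2 || !x_8 || !x_9) forces x_8 = False.
    clause (!x_3 || x_5 || x_8 || !x_9) is falsified.
  If x_9 = False:
    (!x_1 || x_5 || x_9) forces x_1 = False.
    clause (x_1 || x_5 || !x_6 || x_9) is falsified.
  Every sub-case reaches a contradiction.
Case x_2 = False:
  Clause (x_2) is falsified — contradiction.
Both cases fail, so the formula is unsatisfiable.

The formula is unsatisfiable.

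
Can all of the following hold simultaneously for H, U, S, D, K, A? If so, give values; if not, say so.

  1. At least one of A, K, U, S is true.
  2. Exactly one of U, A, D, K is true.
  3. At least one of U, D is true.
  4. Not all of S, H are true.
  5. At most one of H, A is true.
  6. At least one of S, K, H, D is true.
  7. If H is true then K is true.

H = False, U = False, S = True, D = True, K = False, A = False

  (1) {A, K, U, S}: 1 true — at least one ✓
  (2) {U, A, D, K}: 1 true — exactly one ✓
  (3) {U, D}: 1 true — at least one ✓
  (4) {S, H}: 1/2 true — not all ✓
  (5) {H, A}: 0 true — at most one ✓
  (6) {S, K, H, D}: 2 true — at least one ✓
  (7) H=F ⇒ K: vacuous ✓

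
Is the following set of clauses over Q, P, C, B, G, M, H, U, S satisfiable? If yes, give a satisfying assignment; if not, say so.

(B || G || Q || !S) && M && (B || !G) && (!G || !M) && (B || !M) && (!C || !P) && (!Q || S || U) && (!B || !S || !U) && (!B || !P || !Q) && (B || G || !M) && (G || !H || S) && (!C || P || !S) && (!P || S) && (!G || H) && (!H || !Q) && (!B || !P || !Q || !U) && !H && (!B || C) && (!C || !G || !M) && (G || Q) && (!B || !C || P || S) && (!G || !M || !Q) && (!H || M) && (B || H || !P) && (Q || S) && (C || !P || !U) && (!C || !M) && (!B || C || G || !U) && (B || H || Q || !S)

Unsatisfiable — no assignment works.

Case C = True:
  (M) forces M = True.
  Clause (!C || !M) is falsified — contradiction.
Case C = False:
  (M) forces M = True.
  (!G || !M) forces G = False.
  (B || !M) forces B = True.
  Clause (!B || C) is falsified — contradiction.
Both cases fail, so the formula is unsatisfiable.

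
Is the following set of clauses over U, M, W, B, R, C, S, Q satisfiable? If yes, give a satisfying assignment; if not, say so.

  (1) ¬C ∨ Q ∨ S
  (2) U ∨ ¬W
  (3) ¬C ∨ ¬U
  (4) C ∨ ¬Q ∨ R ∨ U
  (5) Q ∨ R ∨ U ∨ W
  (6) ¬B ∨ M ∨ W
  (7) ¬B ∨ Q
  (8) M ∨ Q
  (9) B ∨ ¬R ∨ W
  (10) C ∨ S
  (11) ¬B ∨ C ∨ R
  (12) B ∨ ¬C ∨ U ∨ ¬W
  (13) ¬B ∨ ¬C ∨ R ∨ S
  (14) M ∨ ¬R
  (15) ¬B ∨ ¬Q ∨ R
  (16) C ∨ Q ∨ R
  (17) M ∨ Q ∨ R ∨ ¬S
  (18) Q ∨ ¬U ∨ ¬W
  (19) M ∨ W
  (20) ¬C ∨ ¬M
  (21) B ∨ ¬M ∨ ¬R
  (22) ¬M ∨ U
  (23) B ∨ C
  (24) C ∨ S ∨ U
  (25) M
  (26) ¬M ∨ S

Unit clause (M) forces M = True.
In (¬M ∨ S) only S is left, so S = True.
In (¬C ∨ ¬M) only ¬C is left, so C = False.
In (¬M ∨ U) only U is left, so U = True.
In (B ∨ C) only B is left, so B = True.
In (¬B ∨ Q) only Q is left, so Q = True.
In (¬B ∨ C ∨ R) only R is left, so R = True.
Set W = True.
All clauses satisfied.

U: True, M: True, W: True, B: True, R: True, C: False, S: True, Q: True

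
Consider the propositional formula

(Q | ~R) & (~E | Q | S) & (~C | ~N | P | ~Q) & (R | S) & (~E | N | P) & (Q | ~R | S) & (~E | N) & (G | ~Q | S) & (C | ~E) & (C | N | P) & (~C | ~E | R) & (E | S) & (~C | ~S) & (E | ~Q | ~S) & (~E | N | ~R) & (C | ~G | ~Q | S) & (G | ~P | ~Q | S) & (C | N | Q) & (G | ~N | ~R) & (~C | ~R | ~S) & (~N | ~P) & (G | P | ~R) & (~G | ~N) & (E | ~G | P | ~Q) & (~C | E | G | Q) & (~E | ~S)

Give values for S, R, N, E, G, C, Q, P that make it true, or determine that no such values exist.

Set S = True.
  then (~C | ~S) forces C = False.
  then (~E | ~S) forces E = False.
  then (E | ~Q | ~S) forces Q = False.
  then (C | N | Q) forces N = True.
  then (~N | ~P) forces P = False.
  then (~G | ~N) forces G = False.
  then (Q | ~R) forces R = False.
All clauses satisfied.

S = True; R = False; N = True; E = False; G = False; C = False; Q = False; P = False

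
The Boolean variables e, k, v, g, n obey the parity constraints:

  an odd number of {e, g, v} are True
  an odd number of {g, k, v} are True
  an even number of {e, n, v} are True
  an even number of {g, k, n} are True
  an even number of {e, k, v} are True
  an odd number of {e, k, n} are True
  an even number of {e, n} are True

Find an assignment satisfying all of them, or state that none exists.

e: True, k: True, v: False, g: False, n: True

{e, g, v}: 1 true → odd ✓
{g, k, v}: 1 true → odd ✓
{e, n, v}: 2 true → even ✓
{g, k, n}: 2 true → even ✓
{e, k, v}: 2 true → even ✓
{e, k, n}: 3 true → odd ✓
{e, n}: 2 true → even ✓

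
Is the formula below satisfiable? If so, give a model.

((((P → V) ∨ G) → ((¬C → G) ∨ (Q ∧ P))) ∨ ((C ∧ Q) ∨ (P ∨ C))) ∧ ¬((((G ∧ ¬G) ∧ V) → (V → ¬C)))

The conjunct ¬((((G ∧ ¬G) ∧ V) → (V → ¬C))) is unsatisfiable on its own:
  V=F, C=F, G=F: evaluates to False.
  V=F, C=F, G=T: evaluates to False.
  V=F, C=T, G=F: evaluates to False.
  V=F, C=T, G=T: evaluates to False.
  V=T, C=F, G=F: evaluates to False.
  V=T, C=F, G=T: evaluates to False.
  V=T, C=T, G=F: evaluates to False.
  V=T, C=T, G=T: evaluates to False.
So the whole conjunction is unsatisfiable.

Unsatisfiable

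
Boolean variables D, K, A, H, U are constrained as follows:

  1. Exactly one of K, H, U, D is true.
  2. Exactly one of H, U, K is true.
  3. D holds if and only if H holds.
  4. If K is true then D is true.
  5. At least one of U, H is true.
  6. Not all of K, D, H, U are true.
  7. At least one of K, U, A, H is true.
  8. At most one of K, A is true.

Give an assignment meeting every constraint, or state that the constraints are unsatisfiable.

D=F, K=F, A=F, H=F, U=T

  (1) {K, H, U, D}: 1 true — exactly one ✓
  (2) {H, U, K}: 1 true — exactly one ✓
  (3) D=F, H=F — same ✓
  (4) K=F ⇒ D: vacuous ✓
  (5) {U, H}: 1 true — at least one ✓
  (6) {K, D, H, U}: 1/4 true — not all ✓
  (7) {K, U, A, H}: 1 true — at least one ✓
  (8) {K, A}: 0 true — at most one ✓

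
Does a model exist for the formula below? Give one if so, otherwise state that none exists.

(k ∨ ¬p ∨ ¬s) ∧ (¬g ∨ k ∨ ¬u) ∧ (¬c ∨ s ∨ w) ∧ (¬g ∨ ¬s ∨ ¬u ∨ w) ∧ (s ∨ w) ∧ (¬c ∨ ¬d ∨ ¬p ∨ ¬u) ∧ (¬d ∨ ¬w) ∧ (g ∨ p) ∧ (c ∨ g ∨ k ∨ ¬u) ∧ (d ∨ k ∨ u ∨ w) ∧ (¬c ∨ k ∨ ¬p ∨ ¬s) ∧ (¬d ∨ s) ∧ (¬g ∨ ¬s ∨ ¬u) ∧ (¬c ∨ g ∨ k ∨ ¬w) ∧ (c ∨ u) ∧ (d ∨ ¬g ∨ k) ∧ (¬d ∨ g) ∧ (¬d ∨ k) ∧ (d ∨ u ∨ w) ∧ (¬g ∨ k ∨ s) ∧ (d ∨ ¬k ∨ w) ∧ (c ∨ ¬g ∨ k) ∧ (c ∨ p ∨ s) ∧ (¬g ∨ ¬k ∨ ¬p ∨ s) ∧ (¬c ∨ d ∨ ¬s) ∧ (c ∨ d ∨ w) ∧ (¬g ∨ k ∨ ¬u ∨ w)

k: True, d: False, g: False, w: True, p: True, c: False, u: True, s: True

Set k = True.
Set d = False.
  then (d ∨ ¬k ∨ w) forces w = True.
Set g = False.
  then (g ∨ p) forces p = True.
Set c = False.
  then (c ∨ u) forces u = True.
Set s = True.
All clauses satisfied.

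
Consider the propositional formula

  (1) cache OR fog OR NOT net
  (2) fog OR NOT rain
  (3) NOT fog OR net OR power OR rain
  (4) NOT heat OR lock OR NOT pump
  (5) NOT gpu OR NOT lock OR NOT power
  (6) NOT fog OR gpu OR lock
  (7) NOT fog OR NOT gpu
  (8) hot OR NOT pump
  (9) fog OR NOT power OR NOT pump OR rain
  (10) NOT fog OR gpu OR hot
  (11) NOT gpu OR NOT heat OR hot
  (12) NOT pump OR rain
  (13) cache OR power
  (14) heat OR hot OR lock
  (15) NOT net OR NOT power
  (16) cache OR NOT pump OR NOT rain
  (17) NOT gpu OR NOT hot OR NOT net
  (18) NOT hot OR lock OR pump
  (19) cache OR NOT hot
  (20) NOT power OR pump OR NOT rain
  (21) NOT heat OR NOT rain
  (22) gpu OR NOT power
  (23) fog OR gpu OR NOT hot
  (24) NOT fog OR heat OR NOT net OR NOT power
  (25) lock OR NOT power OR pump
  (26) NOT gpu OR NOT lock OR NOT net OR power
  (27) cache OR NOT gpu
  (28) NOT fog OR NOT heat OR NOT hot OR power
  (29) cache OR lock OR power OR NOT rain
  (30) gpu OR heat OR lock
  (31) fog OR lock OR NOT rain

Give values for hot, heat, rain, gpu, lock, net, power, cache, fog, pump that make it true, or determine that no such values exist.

Set hot = True.
  then (cache OR NOT hot) forces cache = True.
Set heat = True.
  then (NOT heat OR NOT rain) forces rain = False.
  then (NOT pump OR rain) forces pump = False.
  then (NOT hot OR lock OR pump) forces lock = True.
Try gpu = False:
  (gpu OR NOT power) forces power = False.
  (fog OR gpu OR NOT hot) forces fog = True.
  clause (NOT fog OR NOT heat OR NOT hot OR power) is falsified — backtrack.
So gpu = True.
  then (NOT gpu OR NOT lock OR NOT power) forces power = False.
  then (NOT fog OR NOT gpu) forces fog = False.
  then (NOT gpu OR NOT hot OR NOT net) forces net = False.
All clauses satisfied.

hot = True; heat = True; rain = False; gpu = True; lock = True; net = False; power = False; cache = True; fog = False; pump = False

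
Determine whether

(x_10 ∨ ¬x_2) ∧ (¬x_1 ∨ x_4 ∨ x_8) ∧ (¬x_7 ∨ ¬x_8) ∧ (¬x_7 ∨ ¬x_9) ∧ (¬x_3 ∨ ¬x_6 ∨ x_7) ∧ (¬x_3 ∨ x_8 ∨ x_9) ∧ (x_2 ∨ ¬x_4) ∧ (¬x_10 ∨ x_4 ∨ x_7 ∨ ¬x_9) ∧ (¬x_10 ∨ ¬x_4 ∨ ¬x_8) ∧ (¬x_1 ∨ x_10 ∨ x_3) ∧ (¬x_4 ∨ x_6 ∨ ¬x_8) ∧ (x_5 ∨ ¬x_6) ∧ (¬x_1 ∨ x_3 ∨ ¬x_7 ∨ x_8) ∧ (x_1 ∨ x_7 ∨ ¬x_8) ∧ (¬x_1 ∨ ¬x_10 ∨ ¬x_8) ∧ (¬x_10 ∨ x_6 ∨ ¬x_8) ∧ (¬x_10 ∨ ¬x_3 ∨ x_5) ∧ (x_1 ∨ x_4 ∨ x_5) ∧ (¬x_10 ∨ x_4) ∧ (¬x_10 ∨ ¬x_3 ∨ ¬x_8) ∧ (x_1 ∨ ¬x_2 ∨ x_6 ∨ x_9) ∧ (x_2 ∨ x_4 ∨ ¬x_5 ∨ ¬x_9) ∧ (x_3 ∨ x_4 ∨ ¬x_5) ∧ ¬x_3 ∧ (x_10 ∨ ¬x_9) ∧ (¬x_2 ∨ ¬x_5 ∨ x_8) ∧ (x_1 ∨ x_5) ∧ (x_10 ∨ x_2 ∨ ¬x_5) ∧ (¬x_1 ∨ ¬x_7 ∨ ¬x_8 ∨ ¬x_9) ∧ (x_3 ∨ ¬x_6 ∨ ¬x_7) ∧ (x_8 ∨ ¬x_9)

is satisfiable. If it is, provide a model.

Unit clause (¬x_3) forces x_3 = False.
Set x_1 = True.
  then (¬x_1 ∨ x_10 ∨ x_3) forces x_10 = True.
  then (¬x_1 ∨ ¬x_10 ∨ ¬x_8) forces x_8 = False.
  then (¬x_10 ∨ x_4) forces x_4 = True.
  then (x_8 ∨ ¬x_9) forces x_9 = False.
  then (x_2 ∨ ¬x_4) forces x_2 = True.
  then (¬x_1 ∨ x_3 ∨ ¬x_7 ∨ x_8) forces x_7 = False.
  then (¬x_2 ∨ ¬x_5 ∨ x_8) forces x_5 = False.
  then (x_5 ∨ ¬x_6) forces x_6 = False.
All clauses satisfied.

x_1 = True; x_2 = True; x_3 = False; x_4 = True; x_5 = False; x_6 = False; x_7 = False; x_8 = False; x_9 = False; x_10 = True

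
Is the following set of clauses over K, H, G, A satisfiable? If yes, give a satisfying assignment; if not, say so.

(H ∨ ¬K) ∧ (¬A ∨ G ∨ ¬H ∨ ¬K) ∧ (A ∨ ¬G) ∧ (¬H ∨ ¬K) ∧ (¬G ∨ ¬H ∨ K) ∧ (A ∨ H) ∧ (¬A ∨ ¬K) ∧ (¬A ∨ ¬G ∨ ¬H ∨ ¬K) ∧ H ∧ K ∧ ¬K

Case K = True:
  Clause (¬K) is falsified — contradiction.
Case K = False:
  Clause (K) is falsified — contradiction.
Both cases fail, so the formula is unsatisfiable.

Unsatisfiable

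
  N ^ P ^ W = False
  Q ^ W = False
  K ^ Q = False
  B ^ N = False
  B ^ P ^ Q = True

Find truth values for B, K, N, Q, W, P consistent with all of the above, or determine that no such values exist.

The formula is unsatisfiable.

Adding constraints 1, 2, 4, 5 mod 2: every variable appears an even number of times on the left, so the left side is 0.
But the right sides sum to 1 (mod 2). 0 ≠ 1 — the system is inconsistent.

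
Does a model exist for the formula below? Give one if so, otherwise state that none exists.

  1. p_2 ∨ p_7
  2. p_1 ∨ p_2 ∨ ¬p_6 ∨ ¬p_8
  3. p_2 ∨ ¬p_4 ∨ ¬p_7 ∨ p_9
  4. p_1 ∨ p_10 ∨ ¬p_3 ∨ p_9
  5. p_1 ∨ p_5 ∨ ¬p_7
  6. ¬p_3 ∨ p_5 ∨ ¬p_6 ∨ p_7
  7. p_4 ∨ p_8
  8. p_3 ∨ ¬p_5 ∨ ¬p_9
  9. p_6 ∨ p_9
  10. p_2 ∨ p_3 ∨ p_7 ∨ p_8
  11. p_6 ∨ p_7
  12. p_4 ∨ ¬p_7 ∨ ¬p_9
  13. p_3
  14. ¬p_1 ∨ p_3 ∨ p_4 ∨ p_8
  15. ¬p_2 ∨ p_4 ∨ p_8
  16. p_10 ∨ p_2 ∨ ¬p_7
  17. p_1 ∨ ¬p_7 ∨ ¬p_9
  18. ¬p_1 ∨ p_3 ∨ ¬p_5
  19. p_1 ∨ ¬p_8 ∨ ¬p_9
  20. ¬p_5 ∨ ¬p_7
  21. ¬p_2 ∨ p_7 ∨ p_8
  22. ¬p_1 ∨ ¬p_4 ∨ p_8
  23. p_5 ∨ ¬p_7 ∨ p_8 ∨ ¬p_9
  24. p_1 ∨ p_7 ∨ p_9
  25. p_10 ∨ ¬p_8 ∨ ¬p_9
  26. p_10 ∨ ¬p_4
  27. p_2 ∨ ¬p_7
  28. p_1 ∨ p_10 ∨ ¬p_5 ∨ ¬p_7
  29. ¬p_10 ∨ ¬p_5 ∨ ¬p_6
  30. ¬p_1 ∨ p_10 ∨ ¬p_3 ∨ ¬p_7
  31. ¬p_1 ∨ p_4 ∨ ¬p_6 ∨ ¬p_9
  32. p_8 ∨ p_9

p_1: True; p_2: True; p_3: True; p_4: True; p_5: False; p_6: True; p_7: True; p_8: True; p_9: True; p_10: True

Unit clause (p_3) forces p_3 = True.
Set p_1 = True.
Set p_2 = True.
Set p_4 = True.
  then (¬p_1 ∨ ¬p_4 ∨ p_8) forces p_8 = True.
  then (p_10 ∨ ¬p_4) forces p_10 = True.
Try p_5 = True:
  (¬p_5 ∨ ¬p_7) forces p_7 = False.
  (p_6 ∨ p_7) forces p_6 = True.
  clause (¬p_10 ∨ ¬p_5 ∨ ¬p_6) is falsified — backtrack.
So p_5 = False.
Set p_6 = True.
  then (¬p_3 ∨ p_5 ∨ ¬p_6 ∨ p_7) forces p_7 = True.
Set p_9 = True.
All clauses satisfied.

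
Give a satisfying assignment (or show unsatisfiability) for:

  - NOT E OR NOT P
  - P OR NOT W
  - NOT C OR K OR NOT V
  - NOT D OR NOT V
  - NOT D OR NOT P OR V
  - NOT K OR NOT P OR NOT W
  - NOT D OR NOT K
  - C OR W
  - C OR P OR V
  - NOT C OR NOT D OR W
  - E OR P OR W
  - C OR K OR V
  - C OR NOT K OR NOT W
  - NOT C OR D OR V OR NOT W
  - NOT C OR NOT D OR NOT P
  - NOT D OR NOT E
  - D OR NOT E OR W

Try P = False:
  (P OR NOT W) forces W = False.
  (C OR W) forces C = True.
  (NOT C OR NOT D OR W) forces D = False.
  (E OR P OR W) forces E = True.
  clause (D OR NOT E OR W) is falsified — backtrack.
So P = True.
  then (NOT E OR NOT P) forces E = False.
Set W = True.
  then (NOT K OR NOT P OR NOT W) forces K = False.
Try D = True:
  (NOT D OR NOT V) forces V = False.
  clause (NOT D OR NOT P OR V) is falsified — backtrack.
So D = False.
Try C = True:
  (NOT C OR K OR NOT V) forces V = False.
  clause (NOT C OR D OR V OR NOT W) is falsified — backtrack.
So C = False.
  then (C OR K OR V) forces V = True.
All clauses satisfied.

P = True; W = True; K = False; E = False; D = False; C = False; V = True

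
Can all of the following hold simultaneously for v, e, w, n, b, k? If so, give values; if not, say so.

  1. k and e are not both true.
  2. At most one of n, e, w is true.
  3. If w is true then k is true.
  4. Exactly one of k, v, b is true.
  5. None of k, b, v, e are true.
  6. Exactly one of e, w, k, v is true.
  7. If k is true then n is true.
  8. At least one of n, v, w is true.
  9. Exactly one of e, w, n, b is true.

No satisfying assignment exists.

Case v = True:
  Constraint (5) is violated (v=T) — contradiction.
Case v = False:
  (5) forces k = False.
  (3) with k=F forces w = False.
  (4) with k=F, v=F forces b = True.
  Constraint (5) is violated (b=T) — contradiction.
Both cases fail — unsatisfiable.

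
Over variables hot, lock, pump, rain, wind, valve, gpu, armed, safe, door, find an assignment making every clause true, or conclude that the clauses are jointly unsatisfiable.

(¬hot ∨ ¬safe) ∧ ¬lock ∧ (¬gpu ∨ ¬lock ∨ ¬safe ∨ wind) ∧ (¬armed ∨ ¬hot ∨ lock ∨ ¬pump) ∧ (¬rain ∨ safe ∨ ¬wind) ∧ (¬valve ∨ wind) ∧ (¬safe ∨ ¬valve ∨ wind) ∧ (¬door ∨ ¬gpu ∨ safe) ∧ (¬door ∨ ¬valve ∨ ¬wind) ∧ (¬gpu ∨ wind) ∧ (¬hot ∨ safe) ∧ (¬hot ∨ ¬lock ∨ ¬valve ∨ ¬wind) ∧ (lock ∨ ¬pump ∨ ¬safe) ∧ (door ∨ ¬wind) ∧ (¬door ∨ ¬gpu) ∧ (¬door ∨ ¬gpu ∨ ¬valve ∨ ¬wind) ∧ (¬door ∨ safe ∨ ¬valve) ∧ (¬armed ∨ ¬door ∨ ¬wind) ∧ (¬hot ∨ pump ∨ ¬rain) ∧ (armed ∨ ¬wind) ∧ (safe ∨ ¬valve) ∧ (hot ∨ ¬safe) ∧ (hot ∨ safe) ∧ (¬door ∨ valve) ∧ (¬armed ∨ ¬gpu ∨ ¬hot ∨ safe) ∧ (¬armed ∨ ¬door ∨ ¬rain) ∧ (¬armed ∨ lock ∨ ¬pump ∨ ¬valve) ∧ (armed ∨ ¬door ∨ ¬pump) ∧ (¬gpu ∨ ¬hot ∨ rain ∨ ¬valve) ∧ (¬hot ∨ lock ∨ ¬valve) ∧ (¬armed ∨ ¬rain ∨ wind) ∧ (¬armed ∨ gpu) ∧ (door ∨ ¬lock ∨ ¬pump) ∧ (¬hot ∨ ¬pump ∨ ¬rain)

Unsatisfiable

Case hot = True:
  (¬hot ∨ ¬safe) forces safe = False.
  Clause (¬hot ∨ safe) is falsified — contradiction.
Case hot = False:
  (¬lock) forces lock = False.
  (hot ∨ ¬safe) forces safe = False.
  Clause (hot ∨ safe) is falsified — contradiction.
Both cases fail, so the formula is unsatisfiable.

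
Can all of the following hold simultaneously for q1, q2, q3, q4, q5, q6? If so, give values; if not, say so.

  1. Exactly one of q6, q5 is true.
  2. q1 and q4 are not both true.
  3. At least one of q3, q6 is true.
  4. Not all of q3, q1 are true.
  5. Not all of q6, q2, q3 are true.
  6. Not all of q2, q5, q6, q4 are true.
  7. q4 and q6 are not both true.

q1: False; q2: False; q3: True; q4: True; q5: True; q6: False

  (1) {q6, q5}: 1 true — exactly one ✓
  (2) q1=F, q4=T — not both ✓
  (3) {q3, q6}: 1 true — at least one ✓
  (4) {q3, q1}: 1/2 true — not all ✓
  (5) {q6, q2, q3}: 1/3 true — not all ✓
  (6) {q2, q5, q6, q4}: 2/4 true — not all ✓
  (7) q4=T, q6=F — not both ✓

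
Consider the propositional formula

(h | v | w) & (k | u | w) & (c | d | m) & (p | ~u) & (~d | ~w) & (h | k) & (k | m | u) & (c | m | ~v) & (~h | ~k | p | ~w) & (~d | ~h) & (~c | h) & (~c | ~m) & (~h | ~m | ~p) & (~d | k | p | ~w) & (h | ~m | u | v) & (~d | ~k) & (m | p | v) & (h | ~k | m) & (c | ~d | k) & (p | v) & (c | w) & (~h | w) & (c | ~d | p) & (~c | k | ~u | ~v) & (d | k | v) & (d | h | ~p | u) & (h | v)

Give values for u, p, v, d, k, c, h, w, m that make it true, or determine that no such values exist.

Set u = False.
Set p = False.
  then (p | v) forces v = True.
Set d = False.
Set k = True.
Set c = False.
  then (c | d | m) forces m = True.
  then (c | w) forces w = True.
  then (~h | ~k | p | ~w) forces h = False.
All clauses satisfied.

u = False, p = False, v = True, d = False, k = True, c = False, h = False, w = True, m = True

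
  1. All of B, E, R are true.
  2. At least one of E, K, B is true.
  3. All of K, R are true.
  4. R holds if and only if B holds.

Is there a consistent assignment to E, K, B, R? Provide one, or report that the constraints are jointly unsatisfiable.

E=T; K=T; B=T; R=T

  (1) {B, E, R}: all 3 true ✓
  (2) {E, K, B}: 3 true — at least one ✓
  (3) {K, R}: all 2 true ✓
  (4) R=T, B=T — same ✓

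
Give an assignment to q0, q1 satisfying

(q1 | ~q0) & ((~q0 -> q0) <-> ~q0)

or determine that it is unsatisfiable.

The conjunct (~q0 -> q0) <-> ~q0 is unsatisfiable on its own:
  q0=F: evaluates to False.
  q0=T: evaluates to False.
So the whole conjunction is unsatisfiable.

Unsatisfiable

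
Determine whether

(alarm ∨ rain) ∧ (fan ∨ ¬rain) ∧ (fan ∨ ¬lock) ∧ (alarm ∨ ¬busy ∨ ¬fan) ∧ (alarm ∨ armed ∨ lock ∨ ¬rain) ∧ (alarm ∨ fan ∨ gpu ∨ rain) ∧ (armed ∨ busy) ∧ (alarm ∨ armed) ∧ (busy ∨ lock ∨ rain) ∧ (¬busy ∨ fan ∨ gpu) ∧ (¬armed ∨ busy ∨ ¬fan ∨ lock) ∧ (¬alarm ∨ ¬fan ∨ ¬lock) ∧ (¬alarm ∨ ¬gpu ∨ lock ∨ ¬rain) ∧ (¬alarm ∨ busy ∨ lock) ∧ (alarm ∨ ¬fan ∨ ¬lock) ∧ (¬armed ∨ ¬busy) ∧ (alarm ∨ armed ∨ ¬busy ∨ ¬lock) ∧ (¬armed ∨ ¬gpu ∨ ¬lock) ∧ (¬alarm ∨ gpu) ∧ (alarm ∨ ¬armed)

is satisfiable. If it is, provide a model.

armed = False, gpu = True, busy = True, rain = False, lock = False, alarm = True, fan = True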